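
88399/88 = 88399/88 = 1004.53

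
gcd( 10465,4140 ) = 115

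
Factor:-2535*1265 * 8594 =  - 27559024350 = -2^1*3^1*5^2*11^1*13^2*23^1 * 4297^1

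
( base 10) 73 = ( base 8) 111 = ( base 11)67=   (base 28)2h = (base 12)61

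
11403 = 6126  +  5277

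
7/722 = 7/722 = 0.01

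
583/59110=583/59110 = 0.01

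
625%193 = 46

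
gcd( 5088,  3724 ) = 4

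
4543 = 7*649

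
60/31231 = 60/31231  =  0.00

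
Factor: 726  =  2^1 * 3^1*11^2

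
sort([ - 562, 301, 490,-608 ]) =[ - 608,-562, 301,490 ] 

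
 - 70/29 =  - 3 + 17/29 = - 2.41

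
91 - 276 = - 185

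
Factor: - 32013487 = -11^1*281^1*10357^1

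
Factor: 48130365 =3^1*5^1*3208691^1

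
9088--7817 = 16905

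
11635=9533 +2102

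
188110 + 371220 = 559330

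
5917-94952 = -89035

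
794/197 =794/197=4.03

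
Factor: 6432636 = 2^2 * 3^1*7^1*76579^1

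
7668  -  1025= 6643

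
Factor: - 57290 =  - 2^1*5^1*17^1*337^1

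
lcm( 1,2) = 2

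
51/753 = 17/251 =0.07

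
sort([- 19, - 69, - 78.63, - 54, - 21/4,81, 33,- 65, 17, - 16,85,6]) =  [ - 78.63,- 69, - 65, - 54, - 19, - 16, - 21/4,6,17, 33,81, 85]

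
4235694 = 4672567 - 436873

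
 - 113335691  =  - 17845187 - 95490504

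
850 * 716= 608600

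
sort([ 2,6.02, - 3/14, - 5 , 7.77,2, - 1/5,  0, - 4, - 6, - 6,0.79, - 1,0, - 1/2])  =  [ - 6, - 6, - 5, - 4, - 1,-1/2, - 3/14, - 1/5,0, 0,0.79,2,2,6.02, 7.77 ] 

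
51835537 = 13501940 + 38333597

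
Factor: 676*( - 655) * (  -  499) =220947220 = 2^2*5^1 * 13^2*131^1*499^1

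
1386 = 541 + 845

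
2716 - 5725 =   -  3009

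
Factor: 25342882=2^1 * 71^1 * 317^1 * 563^1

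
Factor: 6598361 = 7^1 * 11^1*67^1*1279^1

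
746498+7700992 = 8447490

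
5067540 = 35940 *141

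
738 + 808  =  1546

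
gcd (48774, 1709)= 1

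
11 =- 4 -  - 15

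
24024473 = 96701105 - 72676632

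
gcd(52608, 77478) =6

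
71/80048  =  71/80048 = 0.00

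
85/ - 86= - 1 + 1/86 = - 0.99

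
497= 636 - 139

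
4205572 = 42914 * 98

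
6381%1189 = 436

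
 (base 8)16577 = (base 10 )7551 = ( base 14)2A75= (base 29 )8sb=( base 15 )2386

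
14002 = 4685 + 9317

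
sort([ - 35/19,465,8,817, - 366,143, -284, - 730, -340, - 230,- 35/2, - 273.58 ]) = [ -730 , - 366, - 340, - 284, - 273.58, - 230, - 35/2, - 35/19,8, 143, 465,817]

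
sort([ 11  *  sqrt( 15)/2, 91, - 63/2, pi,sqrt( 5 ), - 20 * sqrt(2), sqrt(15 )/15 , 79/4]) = [-63/2, - 20*sqrt(2), sqrt(15)/15,sqrt( 5), pi, 79/4, 11*sqrt(15)/2 , 91]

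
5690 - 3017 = 2673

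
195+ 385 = 580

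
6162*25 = 154050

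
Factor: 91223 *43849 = 4000037327 = 11^1*13^1*3373^1*8293^1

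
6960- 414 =6546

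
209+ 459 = 668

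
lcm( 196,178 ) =17444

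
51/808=51/808 = 0.06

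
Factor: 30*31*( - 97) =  - 90210 = - 2^1*3^1*5^1*31^1*97^1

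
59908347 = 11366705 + 48541642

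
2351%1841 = 510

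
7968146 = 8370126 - 401980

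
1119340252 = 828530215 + 290810037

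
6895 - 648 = 6247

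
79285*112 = 8879920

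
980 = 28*35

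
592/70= 296/35 =8.46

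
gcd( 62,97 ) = 1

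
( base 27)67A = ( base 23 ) 8EJ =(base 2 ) 1000111011101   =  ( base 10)4573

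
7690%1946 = 1852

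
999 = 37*27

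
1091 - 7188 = - 6097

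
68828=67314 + 1514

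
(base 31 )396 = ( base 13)1599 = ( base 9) 4310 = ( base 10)3168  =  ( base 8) 6140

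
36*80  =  2880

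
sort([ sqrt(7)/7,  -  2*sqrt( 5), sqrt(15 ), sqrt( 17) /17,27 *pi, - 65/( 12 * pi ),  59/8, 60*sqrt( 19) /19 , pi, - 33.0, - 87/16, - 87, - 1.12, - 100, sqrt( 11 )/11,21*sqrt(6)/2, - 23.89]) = [ - 100, - 87 , - 33.0, - 23.89, - 87/16,  -  2*sqrt( 5), - 65/(12* pi ),-1.12 , sqrt(17) /17, sqrt( 11 )/11, sqrt( 7)/7, pi, sqrt( 15),59/8, 60*sqrt(19)/19,  21*sqrt(6 ) /2, 27*pi] 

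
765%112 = 93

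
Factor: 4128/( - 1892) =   -  2^3*3^1*11^( - 1 ) = - 24/11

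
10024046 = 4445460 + 5578586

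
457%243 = 214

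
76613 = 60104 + 16509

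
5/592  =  5/592 = 0.01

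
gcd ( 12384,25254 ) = 18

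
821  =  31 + 790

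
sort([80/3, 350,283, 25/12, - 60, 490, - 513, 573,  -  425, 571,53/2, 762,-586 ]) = [-586, - 513, - 425, - 60,25/12, 53/2, 80/3,283, 350,  490, 571, 573, 762]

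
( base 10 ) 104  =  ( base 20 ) 54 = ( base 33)35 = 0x68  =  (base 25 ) 44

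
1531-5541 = -4010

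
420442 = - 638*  (-659) 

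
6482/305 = 6482/305 = 21.25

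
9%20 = 9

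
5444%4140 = 1304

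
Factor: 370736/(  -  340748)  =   - 5452/5011 =- 2^2*29^1 * 47^1*5011^(-1)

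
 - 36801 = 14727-51528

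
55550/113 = 55550/113 =491.59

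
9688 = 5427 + 4261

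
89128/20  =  22282/5= 4456.40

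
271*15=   4065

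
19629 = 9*2181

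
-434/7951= - 434/7951  =  -0.05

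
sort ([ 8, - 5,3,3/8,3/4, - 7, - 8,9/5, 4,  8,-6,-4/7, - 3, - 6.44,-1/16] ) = [ - 8, -7,-6.44,-6,-5, - 3, - 4/7, -1/16,3/8, 3/4 , 9/5, 3, 4 , 8 , 8]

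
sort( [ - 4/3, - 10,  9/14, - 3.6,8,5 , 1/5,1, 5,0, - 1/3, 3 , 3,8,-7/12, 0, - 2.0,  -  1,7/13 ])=[ - 10, - 3.6, - 2.0,-4/3, - 1, - 7/12,-1/3,0,0,1/5,7/13,9/14,1,3, 3  ,  5, 5,8 , 8]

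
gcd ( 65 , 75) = 5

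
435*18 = 7830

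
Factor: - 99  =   - 3^2*11^1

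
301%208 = 93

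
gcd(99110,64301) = 1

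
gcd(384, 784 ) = 16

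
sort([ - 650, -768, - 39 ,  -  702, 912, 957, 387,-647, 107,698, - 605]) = [ - 768,-702, - 650, - 647, - 605, - 39,107,387, 698,912, 957 ]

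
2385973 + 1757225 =4143198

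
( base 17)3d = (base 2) 1000000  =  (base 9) 71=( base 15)44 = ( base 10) 64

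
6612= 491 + 6121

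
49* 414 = 20286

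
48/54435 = 16/18145=0.00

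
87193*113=9852809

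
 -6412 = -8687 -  - 2275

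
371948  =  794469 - 422521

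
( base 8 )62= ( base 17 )2G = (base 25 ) 20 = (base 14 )38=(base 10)50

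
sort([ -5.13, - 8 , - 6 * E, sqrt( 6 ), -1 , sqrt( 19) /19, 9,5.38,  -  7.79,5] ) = [ - 6*E,  -  8,-7.79, - 5.13, - 1, sqrt(19 )/19,sqrt(6 ),  5 , 5.38 , 9 ]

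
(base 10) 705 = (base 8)1301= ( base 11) 591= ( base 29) o9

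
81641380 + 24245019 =105886399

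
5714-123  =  5591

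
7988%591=305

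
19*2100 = 39900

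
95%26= 17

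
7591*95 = 721145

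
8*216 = 1728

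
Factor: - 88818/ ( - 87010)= 3^1*5^( - 1) * 7^( - 1 )* 11^( - 1)*131^1 = 393/385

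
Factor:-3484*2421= - 2^2*3^2*13^1*67^1*269^1   =  - 8434764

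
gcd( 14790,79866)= 2958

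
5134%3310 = 1824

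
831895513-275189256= 556706257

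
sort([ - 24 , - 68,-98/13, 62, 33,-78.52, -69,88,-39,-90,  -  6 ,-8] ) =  [ - 90, - 78.52, - 69,-68, - 39, - 24, - 8, -98/13 ,  -  6,33,62, 88]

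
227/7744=227/7744 = 0.03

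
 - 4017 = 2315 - 6332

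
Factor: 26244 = 2^2*3^8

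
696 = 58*12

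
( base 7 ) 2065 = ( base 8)1335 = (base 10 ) 733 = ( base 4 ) 23131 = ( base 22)1B7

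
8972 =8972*1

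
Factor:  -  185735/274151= - 5^1*11^2 * 19^( - 1)*47^( - 1) = - 605/893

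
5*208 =1040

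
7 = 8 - 1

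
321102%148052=24998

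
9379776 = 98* 95712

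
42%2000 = 42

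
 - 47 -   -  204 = 157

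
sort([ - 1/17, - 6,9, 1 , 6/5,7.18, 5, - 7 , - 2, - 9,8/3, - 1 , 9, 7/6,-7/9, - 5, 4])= [ - 9,-7,-6, - 5, - 2, - 1, - 7/9 , - 1/17,1,7/6, 6/5,8/3,  4, 5, 7.18,  9, 9] 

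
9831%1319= 598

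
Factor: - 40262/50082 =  - 3^( - 1 )*17^( - 1)*41^1 = - 41/51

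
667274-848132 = -180858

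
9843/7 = 9843/7 = 1406.14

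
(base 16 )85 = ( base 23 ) 5I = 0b10000101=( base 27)4P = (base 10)133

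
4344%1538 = 1268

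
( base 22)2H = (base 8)75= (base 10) 61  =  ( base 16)3d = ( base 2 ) 111101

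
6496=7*928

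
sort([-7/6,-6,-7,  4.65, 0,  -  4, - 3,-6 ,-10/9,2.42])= [ - 7, - 6, - 6, - 4,-3,  -  7/6, - 10/9, 0, 2.42,4.65]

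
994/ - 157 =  - 7 + 105/157= - 6.33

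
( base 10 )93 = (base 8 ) 135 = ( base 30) 33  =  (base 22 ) 45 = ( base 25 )3I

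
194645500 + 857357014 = 1052002514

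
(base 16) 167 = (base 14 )1B9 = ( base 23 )fe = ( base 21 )H2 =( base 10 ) 359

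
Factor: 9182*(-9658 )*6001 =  - 532167215756 = - 2^2*11^1*  17^1*353^1*439^1*4591^1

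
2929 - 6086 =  - 3157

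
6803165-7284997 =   -  481832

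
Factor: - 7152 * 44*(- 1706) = 2^7 * 3^1*11^1 *149^1 * 853^1=536857728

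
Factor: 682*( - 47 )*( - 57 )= 1827078=2^1*3^1 * 11^1*19^1*31^1*47^1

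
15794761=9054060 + 6740701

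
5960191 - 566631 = 5393560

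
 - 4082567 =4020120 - 8102687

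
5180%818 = 272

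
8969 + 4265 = 13234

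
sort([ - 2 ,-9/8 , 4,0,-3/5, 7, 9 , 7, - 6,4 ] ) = [ - 6, - 2, - 9/8, -3/5 , 0,4,4,7,7,9]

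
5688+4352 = 10040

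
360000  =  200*1800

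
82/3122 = 41/1561 = 0.03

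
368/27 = 368/27 = 13.63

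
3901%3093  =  808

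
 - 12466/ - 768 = 16 + 89/384 = 16.23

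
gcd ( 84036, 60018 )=6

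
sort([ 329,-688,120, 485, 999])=[  -  688, 120, 329,485, 999 ]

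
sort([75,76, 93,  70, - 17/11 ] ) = [ - 17/11, 70  ,  75,76, 93]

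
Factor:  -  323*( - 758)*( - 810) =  - 198315540=-  2^2 * 3^4*5^1*17^1*19^1*379^1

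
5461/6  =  910 +1/6 = 910.17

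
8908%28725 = 8908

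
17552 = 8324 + 9228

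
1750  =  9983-8233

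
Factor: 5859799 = 11^1*532709^1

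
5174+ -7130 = - 1956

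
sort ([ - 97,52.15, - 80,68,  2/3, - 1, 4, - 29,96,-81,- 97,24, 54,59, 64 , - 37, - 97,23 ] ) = [ - 97, - 97,-97, - 81, - 80,-37,-29, - 1,2/3, 4,23,24,52.15,54,59,64, 68,96 ] 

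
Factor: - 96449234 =- 2^1*  7^1*97^1*71023^1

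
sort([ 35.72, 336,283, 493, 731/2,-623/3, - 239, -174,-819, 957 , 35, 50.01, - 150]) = [ - 819, - 239,-623/3, -174, - 150 , 35,35.72 , 50.01,283, 336, 731/2, 493, 957 ]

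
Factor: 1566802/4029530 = 5^( - 1 )*31^1*37^1*43^(-1 )*683^1*9371^( - 1) = 783401/2014765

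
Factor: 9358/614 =4679/307= 307^(-1)*4679^1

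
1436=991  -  -445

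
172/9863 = 172/9863 = 0.02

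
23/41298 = 23/41298 = 0.00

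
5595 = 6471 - 876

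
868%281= 25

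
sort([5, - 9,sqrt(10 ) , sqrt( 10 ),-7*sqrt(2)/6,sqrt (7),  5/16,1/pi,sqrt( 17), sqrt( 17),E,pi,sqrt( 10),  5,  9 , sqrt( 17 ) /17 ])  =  [ - 9,-7  *sqrt( 2)/6, sqrt( 17)/17,5/16,1/pi,sqrt( 7),  E, pi, sqrt(10), sqrt ( 10),sqrt ( 10) , sqrt( 17), sqrt( 17 ), 5,5, 9]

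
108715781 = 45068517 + 63647264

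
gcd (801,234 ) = 9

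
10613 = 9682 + 931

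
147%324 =147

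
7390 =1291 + 6099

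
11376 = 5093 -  - 6283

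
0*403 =0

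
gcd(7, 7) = 7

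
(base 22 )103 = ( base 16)1E7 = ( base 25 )jc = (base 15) 227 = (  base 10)487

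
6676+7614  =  14290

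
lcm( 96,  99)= 3168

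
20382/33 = 6794/11 = 617.64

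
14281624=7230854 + 7050770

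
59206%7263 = 1102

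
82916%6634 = 3308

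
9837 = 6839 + 2998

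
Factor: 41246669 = 71^1*580939^1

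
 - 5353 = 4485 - 9838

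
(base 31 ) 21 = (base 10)63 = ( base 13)4b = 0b111111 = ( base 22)2j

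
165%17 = 12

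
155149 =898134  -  742985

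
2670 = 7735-5065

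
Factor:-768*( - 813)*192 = 119881728 = 2^14*3^3*271^1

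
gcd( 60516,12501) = 9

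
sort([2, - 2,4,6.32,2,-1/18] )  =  [ - 2, - 1/18,2,2,4, 6.32]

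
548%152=92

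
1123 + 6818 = 7941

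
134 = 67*2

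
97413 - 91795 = 5618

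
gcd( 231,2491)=1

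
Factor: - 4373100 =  - 2^2 *3^2*5^2 * 43^1*113^1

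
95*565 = 53675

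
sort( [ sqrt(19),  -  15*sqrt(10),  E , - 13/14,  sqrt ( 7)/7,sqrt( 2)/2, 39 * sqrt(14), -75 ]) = [-75, - 15*sqrt(10), - 13/14, sqrt( 7 ) /7, sqrt( 2)/2 , E,  sqrt(19),39 * sqrt( 14)]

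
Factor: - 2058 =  - 2^1*3^1*7^3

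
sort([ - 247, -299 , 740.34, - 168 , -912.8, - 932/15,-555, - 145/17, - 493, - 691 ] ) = [ - 912.8,-691, - 555 , - 493, - 299, - 247, - 168, - 932/15, - 145/17, 740.34]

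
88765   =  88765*1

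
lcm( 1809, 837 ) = 56079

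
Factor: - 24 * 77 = -1848 = - 2^3*3^1 * 7^1*11^1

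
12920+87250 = 100170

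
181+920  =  1101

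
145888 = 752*194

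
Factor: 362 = 2^1*181^1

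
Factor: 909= 3^2*101^1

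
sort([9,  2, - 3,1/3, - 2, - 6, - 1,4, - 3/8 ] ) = [ - 6, - 3, - 2, - 1,-3/8,1/3, 2, 4 , 9 ] 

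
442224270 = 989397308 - 547173038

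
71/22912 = 71/22912= 0.00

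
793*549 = 435357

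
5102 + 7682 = 12784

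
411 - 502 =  - 91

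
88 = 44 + 44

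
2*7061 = 14122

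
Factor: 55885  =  5^1 * 11177^1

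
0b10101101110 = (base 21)334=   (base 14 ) 714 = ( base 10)1390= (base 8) 2556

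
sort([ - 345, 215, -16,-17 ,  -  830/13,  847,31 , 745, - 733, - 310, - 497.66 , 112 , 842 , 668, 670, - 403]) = [-733, - 497.66, - 403, - 345, - 310 , - 830/13, - 17, - 16, 31, 112,215,668, 670, 745,842, 847 ] 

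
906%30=6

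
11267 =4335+6932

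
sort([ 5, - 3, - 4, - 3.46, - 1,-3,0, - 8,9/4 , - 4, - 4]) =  [- 8, - 4, - 4, - 4, - 3.46, - 3,- 3, - 1,  0, 9/4 , 5]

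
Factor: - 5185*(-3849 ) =3^1*5^1*17^1  *  61^1*1283^1 = 19957065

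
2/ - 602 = -1/301 = -0.00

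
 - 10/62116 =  - 1 + 31053/31058 = - 0.00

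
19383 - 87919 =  - 68536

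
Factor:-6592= - 2^6*103^1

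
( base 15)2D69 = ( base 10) 9774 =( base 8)23056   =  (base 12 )57a6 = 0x262e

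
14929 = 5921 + 9008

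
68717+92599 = 161316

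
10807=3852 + 6955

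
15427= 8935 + 6492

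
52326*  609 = 31866534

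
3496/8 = 437 = 437.00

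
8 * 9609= 76872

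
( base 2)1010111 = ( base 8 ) 127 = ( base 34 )2j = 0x57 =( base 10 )87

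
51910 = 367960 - 316050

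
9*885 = 7965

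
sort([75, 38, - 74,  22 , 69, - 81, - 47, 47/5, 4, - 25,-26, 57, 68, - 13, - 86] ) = [-86,-81, - 74, - 47,-26, - 25, -13 , 4, 47/5,22 , 38,57, 68, 69, 75]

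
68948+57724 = 126672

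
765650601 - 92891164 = 672759437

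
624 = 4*156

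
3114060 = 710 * 4386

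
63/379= 63/379 = 0.17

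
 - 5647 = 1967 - 7614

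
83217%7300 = 2917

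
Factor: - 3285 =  - 3^2*5^1 * 73^1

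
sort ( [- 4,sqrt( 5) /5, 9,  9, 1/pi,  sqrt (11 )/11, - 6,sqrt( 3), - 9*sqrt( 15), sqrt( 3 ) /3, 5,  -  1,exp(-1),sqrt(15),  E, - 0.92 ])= [ - 9*sqrt( 15),-6, - 4 ,  -  1, - 0.92,sqrt(11) /11, 1/pi,exp( - 1) , sqrt(5)/5,sqrt ( 3)/3,sqrt(3),E,sqrt(15), 5,  9,9]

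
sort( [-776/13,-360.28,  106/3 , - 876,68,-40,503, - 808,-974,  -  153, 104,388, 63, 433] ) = [ - 974 , - 876, - 808,  -  360.28,- 153, - 776/13, - 40,106/3, 63,  68 , 104, 388, 433, 503]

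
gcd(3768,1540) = 4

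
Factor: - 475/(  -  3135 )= 3^( - 1 )*5^1*11^( - 1) =5/33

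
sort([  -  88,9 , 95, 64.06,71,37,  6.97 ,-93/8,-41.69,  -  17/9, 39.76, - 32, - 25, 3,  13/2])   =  [ - 88,-41.69,  -  32,-25,  -  93/8, - 17/9, 3, 13/2, 6.97, 9, 37, 39.76, 64.06, 71,95 ] 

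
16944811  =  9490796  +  7454015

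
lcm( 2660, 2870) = 109060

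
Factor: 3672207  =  3^2*7^2 * 11^1*757^1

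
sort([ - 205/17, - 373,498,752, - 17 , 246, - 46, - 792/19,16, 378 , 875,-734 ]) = [ - 734, - 373, - 46,-792/19, - 17, - 205/17, 16, 246 , 378,498, 752,  875] 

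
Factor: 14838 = 2^1*3^1*2473^1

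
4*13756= 55024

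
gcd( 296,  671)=1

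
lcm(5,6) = 30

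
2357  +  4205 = 6562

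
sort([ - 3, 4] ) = [ - 3,4 ] 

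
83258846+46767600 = 130026446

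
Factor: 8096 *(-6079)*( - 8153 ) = 2^5*11^1 * 23^1*31^1*263^1 * 6079^1 = 401254656352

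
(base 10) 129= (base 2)10000001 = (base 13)9C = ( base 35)3o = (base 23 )5E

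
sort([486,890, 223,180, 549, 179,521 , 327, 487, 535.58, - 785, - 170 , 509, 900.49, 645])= [ - 785, - 170, 179, 180,223,327, 486,487,  509, 521,535.58,549, 645,890,900.49] 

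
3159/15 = 210  +  3/5 = 210.60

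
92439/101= 92439/101 = 915.24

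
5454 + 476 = 5930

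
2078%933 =212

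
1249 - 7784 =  - 6535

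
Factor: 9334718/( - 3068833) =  - 2^1*71^( -1 )*359^1*13001^1*43223^( - 1)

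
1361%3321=1361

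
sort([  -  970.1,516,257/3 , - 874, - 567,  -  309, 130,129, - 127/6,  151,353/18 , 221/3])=[ - 970.1, - 874, - 567,  -  309,-127/6 , 353/18, 221/3 , 257/3,129 , 130, 151, 516 ] 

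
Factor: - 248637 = - 3^1*67^1*1237^1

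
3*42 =126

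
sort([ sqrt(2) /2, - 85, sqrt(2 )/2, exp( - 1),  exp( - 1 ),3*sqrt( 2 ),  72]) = [-85, exp( - 1),exp (-1),sqrt( 2)/2, sqrt(2)/2 , 3*sqrt( 2), 72] 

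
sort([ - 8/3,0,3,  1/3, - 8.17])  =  [ - 8.17,-8/3, 0, 1/3, 3]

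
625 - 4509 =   -  3884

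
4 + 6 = 10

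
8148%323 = 73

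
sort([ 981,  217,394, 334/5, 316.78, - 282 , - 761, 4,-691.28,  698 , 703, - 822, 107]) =[ - 822,-761,-691.28,-282,  4  ,  334/5, 107, 217,  316.78, 394, 698, 703,981]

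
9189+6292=15481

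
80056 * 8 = 640448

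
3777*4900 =18507300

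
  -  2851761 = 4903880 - 7755641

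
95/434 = 95/434=0.22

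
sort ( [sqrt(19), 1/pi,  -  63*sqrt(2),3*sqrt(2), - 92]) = [ - 92,-63*sqrt( 2),1/pi, 3*sqrt(2 ), sqrt(19 )]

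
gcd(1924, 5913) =1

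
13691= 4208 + 9483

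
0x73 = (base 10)115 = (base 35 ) 3A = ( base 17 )6D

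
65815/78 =843 + 61/78 = 843.78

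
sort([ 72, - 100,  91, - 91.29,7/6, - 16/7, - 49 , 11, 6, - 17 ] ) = [-100, - 91.29, - 49, -17, - 16/7,  7/6 , 6,11, 72, 91 ] 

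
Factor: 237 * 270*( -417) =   -  2^1*3^5*5^1 *79^1 * 139^1 = -26683830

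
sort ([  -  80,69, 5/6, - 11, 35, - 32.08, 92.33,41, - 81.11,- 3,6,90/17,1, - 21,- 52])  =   [ - 81.11, - 80,  -  52,-32.08, - 21, - 11,-3,5/6,1,90/17,6, 35,41,69 , 92.33 ]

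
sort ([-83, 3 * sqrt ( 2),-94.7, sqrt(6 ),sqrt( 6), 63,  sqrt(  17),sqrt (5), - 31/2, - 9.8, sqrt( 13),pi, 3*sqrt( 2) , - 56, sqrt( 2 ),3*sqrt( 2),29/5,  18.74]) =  [ - 94.7 , - 83,-56, - 31/2, - 9.8, sqrt( 2 ) , sqrt(5), sqrt(6), sqrt(6) , pi,sqrt ( 13), sqrt(17 ), 3*sqrt( 2 ),3*sqrt( 2 ),  3*sqrt ( 2 ), 29/5,18.74, 63 ]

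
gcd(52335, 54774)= 9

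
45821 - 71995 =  - 26174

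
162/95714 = 81/47857 =0.00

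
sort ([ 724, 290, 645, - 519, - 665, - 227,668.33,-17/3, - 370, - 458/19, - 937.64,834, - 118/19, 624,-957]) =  [- 957 ,-937.64,  -  665, - 519, - 370,  -  227,-458/19, - 118/19,-17/3,  290, 624,  645, 668.33, 724,  834] 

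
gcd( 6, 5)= 1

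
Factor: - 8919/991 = -3^2 = - 9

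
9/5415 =3/1805 = 0.00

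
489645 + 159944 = 649589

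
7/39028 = 7/39028 = 0.00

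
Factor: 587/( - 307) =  - 307^ ( - 1)*587^1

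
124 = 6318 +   -  6194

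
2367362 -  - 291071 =2658433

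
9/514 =9/514=0.02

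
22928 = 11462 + 11466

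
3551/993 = 3551/993= 3.58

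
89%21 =5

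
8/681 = 8/681= 0.01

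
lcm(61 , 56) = 3416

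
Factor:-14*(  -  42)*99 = 58212 = 2^2 * 3^3*7^2*11^1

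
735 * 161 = 118335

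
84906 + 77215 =162121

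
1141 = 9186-8045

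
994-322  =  672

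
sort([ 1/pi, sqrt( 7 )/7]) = [ 1/pi,sqrt( 7 )/7 ] 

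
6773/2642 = 2 + 1489/2642 = 2.56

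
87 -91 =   -  4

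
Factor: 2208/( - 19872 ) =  - 3^ ( - 2) = -  1/9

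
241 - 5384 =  - 5143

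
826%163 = 11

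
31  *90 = 2790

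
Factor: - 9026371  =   - 17^1 * 223^1*2381^1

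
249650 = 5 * 49930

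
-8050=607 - 8657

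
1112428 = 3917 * 284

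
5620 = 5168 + 452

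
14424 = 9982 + 4442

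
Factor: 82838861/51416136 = 2^ ( - 3)*3^( - 2 )*7^2 * 439^1*3851^1*714113^ (-1) 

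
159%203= 159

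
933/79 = 933/79 = 11.81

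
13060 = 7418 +5642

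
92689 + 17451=110140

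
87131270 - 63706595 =23424675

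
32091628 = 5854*5482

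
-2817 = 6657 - 9474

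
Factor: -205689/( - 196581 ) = 7^(  -  1 )*37^( - 1)*271^1 = 271/259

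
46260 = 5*9252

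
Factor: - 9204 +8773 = - 431 = - 431^1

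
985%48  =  25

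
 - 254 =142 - 396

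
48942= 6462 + 42480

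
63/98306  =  63/98306 = 0.00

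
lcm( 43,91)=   3913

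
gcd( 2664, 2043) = 9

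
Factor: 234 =2^1* 3^2*13^1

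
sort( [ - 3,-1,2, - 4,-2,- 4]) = [ - 4, - 4, - 3,-2, - 1,2]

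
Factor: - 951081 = -3^1*79^1*4013^1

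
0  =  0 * 522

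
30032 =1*30032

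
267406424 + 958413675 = 1225820099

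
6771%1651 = 167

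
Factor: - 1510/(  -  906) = 5/3  =  3^ ( - 1 )*5^1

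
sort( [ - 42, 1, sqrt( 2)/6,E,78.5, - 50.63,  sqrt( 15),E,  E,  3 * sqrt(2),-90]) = [ - 90,-50.63,-42,sqrt( 2) /6 , 1, E, E,E,sqrt (15 ),3 * sqrt( 2 ),78.5 ]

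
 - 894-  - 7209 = 6315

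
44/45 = 44/45 = 0.98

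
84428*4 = 337712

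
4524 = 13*348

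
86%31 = 24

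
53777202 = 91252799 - 37475597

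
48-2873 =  - 2825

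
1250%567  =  116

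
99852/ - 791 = - 127 + 605/791 = - 126.24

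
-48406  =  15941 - 64347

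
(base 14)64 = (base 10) 88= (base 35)2I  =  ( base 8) 130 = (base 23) 3J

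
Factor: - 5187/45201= - 7/61 = -  7^1*61^(-1)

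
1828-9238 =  - 7410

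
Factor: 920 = 2^3*5^1*23^1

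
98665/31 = 98665/31 = 3182.74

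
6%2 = 0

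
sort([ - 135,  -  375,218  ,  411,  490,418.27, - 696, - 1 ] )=[- 696, - 375, - 135,-1 , 218,411, 418.27, 490 ]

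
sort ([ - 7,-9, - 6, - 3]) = [ -9, - 7, - 6, - 3]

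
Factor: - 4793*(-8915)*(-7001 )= - 299149894595 = - 5^1 * 1783^1*4793^1 * 7001^1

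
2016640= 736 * 2740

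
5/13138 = 5/13138 = 0.00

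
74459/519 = 74459/519 = 143.47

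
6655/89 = 6655/89=74.78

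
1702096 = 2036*836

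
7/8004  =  7/8004= 0.00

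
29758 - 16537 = 13221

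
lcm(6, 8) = 24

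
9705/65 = 149 + 4/13= 149.31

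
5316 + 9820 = 15136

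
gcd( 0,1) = 1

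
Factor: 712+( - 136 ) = 576 = 2^6*3^2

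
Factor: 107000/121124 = 2^1*5^3*283^( - 1) = 250/283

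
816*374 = 305184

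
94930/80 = 1186 + 5/8  =  1186.62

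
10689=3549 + 7140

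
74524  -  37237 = 37287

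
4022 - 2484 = 1538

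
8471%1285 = 761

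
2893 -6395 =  - 3502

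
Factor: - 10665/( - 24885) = 3/7 = 3^1*7^( - 1 )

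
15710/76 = 7855/38 =206.71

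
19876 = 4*4969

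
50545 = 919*55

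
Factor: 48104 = 2^3 * 7^1 * 859^1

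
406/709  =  406/709= 0.57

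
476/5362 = 34/383= 0.09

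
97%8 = 1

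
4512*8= 36096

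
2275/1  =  2275 = 2275.00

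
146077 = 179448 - 33371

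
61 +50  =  111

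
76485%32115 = 12255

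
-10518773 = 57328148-67846921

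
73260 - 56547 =16713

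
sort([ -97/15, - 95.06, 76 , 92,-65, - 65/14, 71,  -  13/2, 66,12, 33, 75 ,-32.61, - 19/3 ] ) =[ - 95.06, -65, - 32.61, - 13/2, - 97/15, - 19/3, - 65/14, 12, 33,  66,71, 75 , 76, 92] 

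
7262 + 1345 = 8607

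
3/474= 1/158 =0.01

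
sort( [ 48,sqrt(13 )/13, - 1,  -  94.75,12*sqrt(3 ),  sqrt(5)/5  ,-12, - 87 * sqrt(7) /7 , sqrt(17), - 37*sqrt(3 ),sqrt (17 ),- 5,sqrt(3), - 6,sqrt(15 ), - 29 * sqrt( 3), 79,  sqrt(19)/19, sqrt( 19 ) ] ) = [ -94.75, - 37*sqrt(3),-29*sqrt(3 ), - 87  *  sqrt(7) /7, - 12,  -  6 , - 5, - 1, sqrt( 19)/19,sqrt (13)/13 , sqrt(5)/5,  sqrt(3 ),sqrt( 15),sqrt(17 ), sqrt(17), sqrt( 19), 12 *sqrt(3) , 48, 79 ]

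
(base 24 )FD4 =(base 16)22FC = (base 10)8956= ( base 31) 99S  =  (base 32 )8NS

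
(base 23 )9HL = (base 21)bf7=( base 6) 35541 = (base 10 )5173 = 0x1435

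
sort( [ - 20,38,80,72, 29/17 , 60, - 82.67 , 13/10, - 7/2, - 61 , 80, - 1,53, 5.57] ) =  [ - 82.67,- 61, - 20, - 7/2,-1, 13/10,29/17,5.57, 38,  53,60,72,80,80]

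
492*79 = 38868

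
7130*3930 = 28020900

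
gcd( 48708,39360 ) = 492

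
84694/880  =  96 + 107/440 = 96.24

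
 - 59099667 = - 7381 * 8007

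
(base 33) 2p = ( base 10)91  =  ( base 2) 1011011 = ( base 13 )70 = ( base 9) 111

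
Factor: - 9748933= - 9748933^1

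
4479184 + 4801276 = 9280460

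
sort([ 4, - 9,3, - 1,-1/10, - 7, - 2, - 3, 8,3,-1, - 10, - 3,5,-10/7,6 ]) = [- 10 , -9, - 7, - 3, - 3, - 2, - 10/7, - 1,- 1, - 1/10,3,3, 4, 5,6,8 ]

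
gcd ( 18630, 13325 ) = 5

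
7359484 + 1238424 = 8597908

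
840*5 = 4200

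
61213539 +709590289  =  770803828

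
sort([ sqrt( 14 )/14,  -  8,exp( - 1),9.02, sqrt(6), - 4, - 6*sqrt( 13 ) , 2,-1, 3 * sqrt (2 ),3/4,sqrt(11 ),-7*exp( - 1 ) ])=[ - 6*sqrt(13 ), - 8, - 4, - 7*exp( - 1) ,  -  1,sqrt ( 14) /14,exp(-1) , 3/4 , 2, sqrt( 6),sqrt( 11),  3*sqrt( 2) , 9.02 ]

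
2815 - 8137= - 5322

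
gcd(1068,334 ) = 2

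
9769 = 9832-63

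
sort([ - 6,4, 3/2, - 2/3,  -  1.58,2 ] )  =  [ - 6, - 1.58, - 2/3, 3/2, 2, 4 ] 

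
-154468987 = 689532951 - 844001938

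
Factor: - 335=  - 5^1*67^1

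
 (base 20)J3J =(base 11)5851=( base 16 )1dff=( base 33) 71N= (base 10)7679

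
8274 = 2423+5851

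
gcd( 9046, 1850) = 2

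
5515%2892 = 2623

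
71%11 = 5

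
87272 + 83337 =170609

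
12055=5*2411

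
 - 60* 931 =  - 55860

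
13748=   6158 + 7590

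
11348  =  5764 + 5584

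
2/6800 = 1/3400 = 0.00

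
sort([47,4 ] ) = [4,47 ] 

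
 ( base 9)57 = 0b110100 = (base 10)52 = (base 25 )22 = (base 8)64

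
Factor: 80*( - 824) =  - 2^7*5^1*103^1  =  - 65920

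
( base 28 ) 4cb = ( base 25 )5e8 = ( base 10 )3483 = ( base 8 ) 6633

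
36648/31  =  1182 + 6/31 = 1182.19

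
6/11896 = 3/5948  =  0.00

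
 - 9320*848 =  - 7903360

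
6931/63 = 6931/63  =  110.02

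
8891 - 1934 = 6957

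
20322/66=307 + 10/11 = 307.91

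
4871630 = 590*8257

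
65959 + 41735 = 107694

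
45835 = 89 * 515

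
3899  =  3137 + 762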